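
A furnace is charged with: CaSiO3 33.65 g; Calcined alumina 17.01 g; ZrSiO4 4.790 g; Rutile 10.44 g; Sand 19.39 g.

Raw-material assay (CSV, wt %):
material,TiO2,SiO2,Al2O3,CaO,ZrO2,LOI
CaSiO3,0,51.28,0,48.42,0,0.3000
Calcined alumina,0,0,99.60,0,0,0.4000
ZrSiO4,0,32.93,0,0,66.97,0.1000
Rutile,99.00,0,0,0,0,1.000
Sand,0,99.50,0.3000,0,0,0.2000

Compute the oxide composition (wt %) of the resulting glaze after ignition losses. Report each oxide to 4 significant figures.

Glass mass = 84.96 g (batch 85.28 − LOI 0.3170).
Composition: TiO2 12.16%, SiO2 44.87%, Al2O3 20.01%, CaO 19.18%, ZrO2 3.776%

The intermediate values appear with 4-significant-digit rounding at each printed step. The whole derivation maintains full precision through the solve; every reported number undergoes a single rounding; derived quantities (LOI, five oxide percentages, the totals, net glass mass, yield) are computed from the batch weights on 84.96 g of glass at full precision precisely as stated by the problem or the answer.
Oxide-by-oxide delivered mass:
  TiO2: 10.44·0.9900 = 10.34 g
  SiO2: 33.65·0.5128 + 4.790·0.3293 + 19.39·0.9950 = 38.13 g
  Al2O3: 17.01·0.9960 + 19.39·0.003000 = 17.00 g
  CaO: 33.65·0.4842 = 16.29 g
  ZrO2: 4.790·0.6697 = 3.208 g
LOI: 33.65·0.003000 + 17.01·0.004000 + 4.790·0.001000 + 10.44·0.01000 + 19.39·0.002000 = 0.3170 g
batch − LOI leaves glass = 85.28 − 0.3170 = 84.96 g (consistent with Σ oxide mass)
each wt % is 100 × oxide ÷ glass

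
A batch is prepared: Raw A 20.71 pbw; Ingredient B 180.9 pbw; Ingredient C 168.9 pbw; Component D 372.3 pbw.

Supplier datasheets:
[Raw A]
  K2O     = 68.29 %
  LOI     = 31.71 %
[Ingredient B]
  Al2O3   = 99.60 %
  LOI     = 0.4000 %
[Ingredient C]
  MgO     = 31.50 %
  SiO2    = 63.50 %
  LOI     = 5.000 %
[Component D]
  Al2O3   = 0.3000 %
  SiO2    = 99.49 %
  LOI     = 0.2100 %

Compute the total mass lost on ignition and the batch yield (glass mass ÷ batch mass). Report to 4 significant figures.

LOI loss = 16.52 pbw; glass = 726.3 pbw; yield = 97.78%

In-progress results are rounded to four significant digits when quoted. The working math holds full float precision all the way through — each reported figure receives exactly one rounding — derived quantities are carried using the weight values for 726.3 pbw of glass in full float precision (glass mass, four oxide percentages, totals, the yield, LOI), exactly as shown in the problem or the answer.
Ignition loss by material:
  Raw A: 20.71 × 0.3171 = 6.567 pbw
  Ingredient B: 180.9 × 0.004000 = 0.7236 pbw
  Ingredient C: 168.9 × 0.05000 = 8.445 pbw
  Component D: 372.3 × 0.002100 = 0.7818 pbw
Total LOI = 16.52 pbw
Glass = batch − LOI = 742.8 − 16.52 = 726.3 pbw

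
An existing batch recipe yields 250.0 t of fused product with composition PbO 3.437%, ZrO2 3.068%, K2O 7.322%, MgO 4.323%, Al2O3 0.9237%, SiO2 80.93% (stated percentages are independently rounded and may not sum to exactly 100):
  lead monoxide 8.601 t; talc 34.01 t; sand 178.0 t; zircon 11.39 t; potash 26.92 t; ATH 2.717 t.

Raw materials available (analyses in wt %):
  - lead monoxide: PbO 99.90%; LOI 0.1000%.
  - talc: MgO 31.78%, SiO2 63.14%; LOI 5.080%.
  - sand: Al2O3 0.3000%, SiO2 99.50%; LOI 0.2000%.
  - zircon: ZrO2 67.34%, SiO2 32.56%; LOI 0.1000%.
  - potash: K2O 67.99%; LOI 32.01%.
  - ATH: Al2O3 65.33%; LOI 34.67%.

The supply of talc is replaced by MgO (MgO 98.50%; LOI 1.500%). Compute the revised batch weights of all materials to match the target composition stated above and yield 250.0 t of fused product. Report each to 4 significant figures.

Every computation keeps exact precision end to end. In-progress results are printed, rounded to four significant digits, in the printout; exactly one rounding is applied to each reported result. All derived quantities (the yield, glass mass, totals, six oxide percentages, LOI) are rebuilt at full float precision from the batch weights on 250.0 t of glass exactly as printed in the problem or answer text.
Target masses of each oxide per 250.0 t fused product:
  PbO: 3.437% × 250.0 = 8.592 t
  ZrO2: 3.068% × 250.0 = 7.670 t
  K2O: 7.322% × 250.0 = 18.30 t
  MgO: 4.323% × 250.0 = 10.81 t
  Al2O3: 0.9237% × 250.0 = 2.309 t
  SiO2: 80.93% × 250.0 = 202.3 t
Oxide-by-oxide audit per the reported batch figures, versus the basis set out (target by target, the sums agree within answer rounding):
  PbO: 8.601·0.9990 = 8.592 t (target 8.592 t)
  ZrO2: 11.39·0.6734 = 7.670 t (target 7.670 t)
  K2O: 26.92·0.6799 = 18.30 t (target 18.30 t)
  MgO: 10.97·0.9850 = 10.81 t (target 10.81 t)
  Al2O3: 199.6·0.003000 + 2.618·0.6533 = 2.309 t (target 2.309 t)
  SiO2: 199.6·0.9950 + 11.39·0.3256 = 202.3 t (target 202.3 t)
Auditing the glass mass value: batch total minus LOI = 250.0 t (per-oxide target masses sum to 250.0 t; versus the stated basis of 250.0 t — a pure rounding effect).
Batch grand total — Σ batch = 260.1 t; the LOI term Σ batch·LOI equals 10.11 t; yield, glass over the total, = 96.11%.

Revised batch per 250.0 t fused product:
  lead monoxide: 8.601 t
  MgO: 10.97 t
  sand: 199.6 t
  zircon: 11.39 t
  potash: 26.92 t
  ATH: 2.618 t
Total batch = 260.1 t; LOI loss = 10.11 t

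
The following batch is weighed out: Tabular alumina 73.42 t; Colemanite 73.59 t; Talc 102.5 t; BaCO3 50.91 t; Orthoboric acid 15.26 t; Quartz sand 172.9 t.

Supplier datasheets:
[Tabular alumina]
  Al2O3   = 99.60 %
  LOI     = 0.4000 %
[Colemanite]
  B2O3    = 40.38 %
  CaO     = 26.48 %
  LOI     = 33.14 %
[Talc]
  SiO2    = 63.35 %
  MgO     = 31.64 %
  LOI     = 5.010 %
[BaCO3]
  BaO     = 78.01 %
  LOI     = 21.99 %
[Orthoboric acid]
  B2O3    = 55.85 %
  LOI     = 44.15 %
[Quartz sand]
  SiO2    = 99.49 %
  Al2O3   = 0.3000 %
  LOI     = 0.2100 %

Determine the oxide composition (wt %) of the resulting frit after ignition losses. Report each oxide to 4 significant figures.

Rounding to four significant digits extends to every mid-chain value as shown; full precision is kept from start to finish; every reported value carries a single rounding — all derived quantities are re-derived using the weight values per 440.5 t of glass at full precision (totals, the yield, net glass mass, ignition loss, six oxide percentages) as they appear in question or answer.
What the batch supplies per oxide:
  SiO2: 102.5·0.6335 + 172.9·0.9949 = 237.0 t
  B2O3: 73.59·0.4038 + 15.26·0.5585 = 38.24 t
  CaO: 73.59·0.2648 = 19.49 t
  BaO: 50.91·0.7801 = 39.71 t
  Al2O3: 73.42·0.9960 + 172.9·0.003000 = 73.65 t
  MgO: 102.5·0.3164 = 32.43 t
LOI: 73.42·0.004000 + 73.59·0.3314 + 102.5·0.05010 + 50.91·0.2199 + 15.26·0.4415 + 172.9·0.002100 = 48.11 t
Glass = total batch minus LOI = 488.6 − 48.11 = 440.5 t (= the summed oxide contributions)
each oxide over glass, ×100, is wt %

Glass mass = 440.5 t (batch 488.6 − LOI 48.11).
Composition: SiO2 53.80%, B2O3 8.681%, CaO 4.424%, BaO 9.017%, Al2O3 16.72%, MgO 7.363%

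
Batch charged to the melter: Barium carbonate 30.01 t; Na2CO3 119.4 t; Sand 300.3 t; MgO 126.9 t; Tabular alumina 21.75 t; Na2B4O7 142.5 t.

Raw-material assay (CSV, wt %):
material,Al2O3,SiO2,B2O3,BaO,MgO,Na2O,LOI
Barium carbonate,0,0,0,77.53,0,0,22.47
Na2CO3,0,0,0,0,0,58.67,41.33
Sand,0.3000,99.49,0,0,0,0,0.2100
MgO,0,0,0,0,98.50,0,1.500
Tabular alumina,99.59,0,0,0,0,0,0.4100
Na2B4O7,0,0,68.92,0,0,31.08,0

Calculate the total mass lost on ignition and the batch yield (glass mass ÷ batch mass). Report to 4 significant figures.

LOI loss = 58.71 t; glass = 682.1 t; yield = 92.07%

Values along the way appear, with 4-significant-digit rounding, across the worked steps. Exact precision is maintained from first step to last — every reported value takes a single rounding. The derived quantities (six oxide percentages, yield, LOI, glass mass, the totals) are recomputed from the weighed amounts for 682.1 t of glass at full precision exactly as printed in question or answer.
Loss on ignition, line by line:
  Barium carbonate: 30.01 × 0.2247 = 6.743 t
  Na2CO3: 119.4 × 0.4133 = 49.35 t
  Sand: 300.3 × 0.002100 = 0.6306 t
  MgO: 126.9 × 0.01500 = 1.903 t
  Tabular alumina: 21.75 × 0.004100 = 0.08918 t
  Na2B4O7: 142.5 × 0 = 0 t
Total LOI = 58.71 t
Glass = batch − LOI = 740.9 − 58.71 = 682.1 t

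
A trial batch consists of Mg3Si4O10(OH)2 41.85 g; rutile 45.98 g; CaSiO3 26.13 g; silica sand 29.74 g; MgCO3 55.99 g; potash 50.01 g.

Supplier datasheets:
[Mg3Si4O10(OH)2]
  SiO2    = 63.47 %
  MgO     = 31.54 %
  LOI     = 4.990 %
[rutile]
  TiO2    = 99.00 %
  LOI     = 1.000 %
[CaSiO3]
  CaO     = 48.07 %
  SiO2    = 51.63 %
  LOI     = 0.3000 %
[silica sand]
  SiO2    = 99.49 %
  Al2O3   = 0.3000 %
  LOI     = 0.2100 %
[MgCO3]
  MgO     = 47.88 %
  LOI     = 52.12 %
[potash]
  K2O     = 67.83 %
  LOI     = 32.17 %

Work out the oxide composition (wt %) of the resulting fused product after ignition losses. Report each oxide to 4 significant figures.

Mid-chain values are printed rounded to four significant figures at each printed step. The whole derivation runs at full precision at all times. Each reported number takes just one rounding. Derived quantities, including six oxide percentages, the totals, yield, LOI, glass mass, are recomputed starting from the weights at 201.7 g of glass at full float precision, as set out in the problem or answer text.
Delivered oxide masses:
  CaO: 26.13·0.4807 = 12.56 g
  SiO2: 41.85·0.6347 + 26.13·0.5163 + 29.74·0.9949 = 69.64 g
  Al2O3: 29.74·0.003000 = 0.08922 g
  TiO2: 45.98·0.9900 = 45.52 g
  K2O: 50.01·0.6783 = 33.92 g
  MgO: 41.85·0.3154 + 55.99·0.4788 = 40.01 g
LOI: 41.85·0.04990 + 45.98·0.01000 + 26.13·0.003000 + 29.74·0.002100 + 55.99·0.5212 + 50.01·0.3217 = 47.96 g
Net of LOI, the glass mass = 249.7 − 47.96 = 201.7 g (consistent with Σ oxide mass)
wt %: oxide over glass, times 100

Glass mass = 201.7 g (batch 249.7 − LOI 47.96).
Composition: CaO 6.226%, SiO2 34.52%, Al2O3 0.04423%, TiO2 22.56%, K2O 16.81%, MgO 19.83%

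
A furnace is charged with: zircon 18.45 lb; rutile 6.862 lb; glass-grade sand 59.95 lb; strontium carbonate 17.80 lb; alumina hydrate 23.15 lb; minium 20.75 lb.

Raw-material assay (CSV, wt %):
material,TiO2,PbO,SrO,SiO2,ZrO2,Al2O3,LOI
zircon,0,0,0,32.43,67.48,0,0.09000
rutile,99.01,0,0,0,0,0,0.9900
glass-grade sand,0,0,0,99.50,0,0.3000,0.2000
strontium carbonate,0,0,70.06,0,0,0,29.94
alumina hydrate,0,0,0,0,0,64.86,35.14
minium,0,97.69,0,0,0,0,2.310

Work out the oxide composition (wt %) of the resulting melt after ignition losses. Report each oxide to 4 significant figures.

Glass mass = 132.8 lb (batch 147.0 − LOI 14.15).
Composition: TiO2 5.115%, PbO 15.26%, SrO 9.390%, SiO2 49.42%, ZrO2 9.374%, Al2O3 11.44%

In-progress results are printed, rounded to four significant digits, across the worked steps. Every computation maintains full float precision from start to finish — exactly one rounding goes into every reported value — derived quantities are re-derived at full precision (six oxide percentages, the yield, totals, ignition loss, glass mass) from the weighed amounts per 132.8 lb of glass as given in the problem or answer text.
Per-oxide mass from batch:
  TiO2: 6.862·0.9901 = 6.794 lb
  PbO: 20.75·0.9769 = 20.27 lb
  SrO: 17.80·0.7006 = 12.47 lb
  SiO2: 18.45·0.3243 + 59.95·0.9950 = 65.63 lb
  ZrO2: 18.45·0.6748 = 12.45 lb
  Al2O3: 59.95·0.003000 + 23.15·0.6486 = 15.19 lb
LOI: 18.45·9.000e-04 + 6.862·0.009900 + 59.95·0.002000 + 17.80·0.2994 + 23.15·0.3514 + 20.75·0.02310 = 14.15 lb
batch − LOI leaves glass = 147.0 − 14.15 = 132.8 lb (equal to the oxide-mass sum)
wt % = oxide mass / glass mass × 100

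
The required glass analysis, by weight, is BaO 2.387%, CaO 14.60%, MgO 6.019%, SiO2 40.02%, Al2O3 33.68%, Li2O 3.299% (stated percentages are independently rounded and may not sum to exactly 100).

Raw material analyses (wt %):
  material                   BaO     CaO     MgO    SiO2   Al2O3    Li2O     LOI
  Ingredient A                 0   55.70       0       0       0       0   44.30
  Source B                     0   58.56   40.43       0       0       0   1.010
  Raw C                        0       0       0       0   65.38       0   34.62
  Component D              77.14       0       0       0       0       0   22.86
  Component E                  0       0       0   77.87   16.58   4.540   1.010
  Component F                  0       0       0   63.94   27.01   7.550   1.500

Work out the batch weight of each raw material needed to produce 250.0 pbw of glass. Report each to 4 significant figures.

Batch per 250.0 pbw glass:
  Ingredient A: 26.40 pbw
  Source B: 37.22 pbw
  Raw C: 83.26 pbw
  Component D: 7.736 pbw
  Component E: 76.62 pbw
  Component F: 63.17 pbw
Total batch = 294.4 pbw; LOI loss = 44.39 pbw; yield = 84.92%

Rounding to four significant figures extends to each working value as shown. Full float precision is held through the solve — each reported figure takes just one rounding; all derived quantities, which include the yield, ignition loss, the totals, the six compositions, net glass mass, are re-derived at full precision, as they appear in either problem or answer, using the weight values at 250.0 pbw of glass.
Oxide-by-oxide targets in 250.0 pbw glass:
  BaO: 2.387% × 250.0 = 5.968 pbw
  CaO: 14.60% × 250.0 = 36.50 pbw
  MgO: 6.019% × 250.0 = 15.05 pbw
  SiO2: 40.02% × 250.0 = 100.0 pbw
  Al2O3: 33.68% × 250.0 = 84.20 pbw
  Li2O: 3.299% × 250.0 = 8.248 pbw
Verifying the oxide balance from the weights as reported, relative to the basis at hand (target by target, the sums agree within answer rounding):
  BaO: 7.736·0.7714 = 5.968 pbw (target 5.968 pbw)
  CaO: 26.40·0.5570 + 37.22·0.5856 = 36.50 pbw (target 36.50 pbw)
  MgO: 37.22·0.4043 = 15.05 pbw (target 15.05 pbw)
  SiO2: 76.62·0.7787 + 63.17·0.6394 = 100.1 pbw (target 100.0 pbw)
  Al2O3: 83.26·0.6538 + 76.62·0.1658 + 63.17·0.2701 = 84.20 pbw (target 84.20 pbw)
  Li2O: 76.62·0.04540 + 63.17·0.07550 = 8.248 pbw (target 8.248 pbw)
Glass-mass sanity pass: batch Σ − ignition loss = 250.0 pbw (summing oxide targets gives 250.0 pbw; against the stated basis, 250.0 pbw — rounding explains the deltas).
Batch grand total — Σ batch = 294.4 pbw; LOI removed, Σ of batch·LOI: 44.39 pbw; as yield: glass ÷ batch → 84.92%.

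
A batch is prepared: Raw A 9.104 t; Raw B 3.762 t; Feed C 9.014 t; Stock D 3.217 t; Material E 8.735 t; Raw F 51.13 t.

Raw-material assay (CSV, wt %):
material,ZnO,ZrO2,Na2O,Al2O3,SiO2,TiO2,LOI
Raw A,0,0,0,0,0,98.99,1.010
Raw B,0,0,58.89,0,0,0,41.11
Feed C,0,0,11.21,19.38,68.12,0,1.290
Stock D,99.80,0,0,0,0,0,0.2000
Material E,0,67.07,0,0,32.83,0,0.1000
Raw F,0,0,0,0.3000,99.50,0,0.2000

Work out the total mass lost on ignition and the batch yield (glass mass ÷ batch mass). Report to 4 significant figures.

LOI loss = 1.872 t; glass = 83.09 t; yield = 97.80%

Full float precision is carried all the way through. The intermediate values are displayed, with 4-significant-figure rounding, at each printed step. Every reported figure carries a single rounding — derived quantities, including glass mass, six oxide percentages, the yield, the totals, ignition loss, are computed using the weight values per 83.09 t of glass in full float precision, exactly as printed in the question or the answer.
Per-material ignition loss:
  Raw A: 9.104 × 0.01010 = 0.09195 t
  Raw B: 3.762 × 0.4111 = 1.547 t
  Feed C: 9.014 × 0.01290 = 0.1163 t
  Stock D: 3.217 × 0.002000 = 0.006434 t
  Material E: 8.735 × 0.001000 = 0.008735 t
  Raw F: 51.13 × 0.002000 = 0.1023 t
Total LOI = 1.872 t
Glass = batch − LOI = 84.96 − 1.872 = 83.09 t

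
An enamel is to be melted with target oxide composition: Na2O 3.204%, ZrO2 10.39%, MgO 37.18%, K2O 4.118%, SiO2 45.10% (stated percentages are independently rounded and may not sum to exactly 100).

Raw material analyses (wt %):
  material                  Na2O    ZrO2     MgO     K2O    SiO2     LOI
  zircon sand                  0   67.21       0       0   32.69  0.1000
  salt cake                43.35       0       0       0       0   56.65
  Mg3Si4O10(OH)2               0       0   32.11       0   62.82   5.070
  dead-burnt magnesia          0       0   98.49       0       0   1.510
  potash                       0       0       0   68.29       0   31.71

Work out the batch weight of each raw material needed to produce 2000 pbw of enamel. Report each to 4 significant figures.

Full precision is held all the way through. Working values are rounded off to 4 significant digits wherever printed; each reported number sees exactly one rounding; derived quantities are recomputed from the batch weights for 2000 pbw of glass at full precision (the totals, LOI, five oxide percentages, glass mass, the yield) as written in the problem or the answer.
Target oxide masses per 2000 pbw enamel:
  Na2O: 3.204% × 2000 = 64.08 pbw
  ZrO2: 10.39% × 2000 = 207.8 pbw
  MgO: 37.18% × 2000 = 743.6 pbw
  K2O: 4.118% × 2000 = 82.36 pbw
  SiO2: 45.10% × 2000 = 902.0 pbw
Sums-versus-targets review on the weights just shown, relative to the basis at hand (sum by sum, the targets are met net of answer rounding effects):
  Na2O: 147.8·0.4335 = 64.07 pbw (target 64.08 pbw)
  ZrO2: 309.2·0.6721 = 207.8 pbw (target 207.8 pbw)
  MgO: 1275·0.3211 + 339.3·0.9849 = 743.6 pbw (target 743.6 pbw)
  K2O: 120.6·0.6829 = 82.36 pbw (target 82.36 pbw)
  SiO2: 309.2·0.3269 + 1275·0.6282 = 902.0 pbw (target 902.0 pbw)
Mass balance on the glass: Σ batch − LOI loss = 2000 pbw (per-oxide target masses sum to 2000 pbw; versus the stated basis of 2000 pbw — gaps are rounding artifacts).
Batch total: Σ batch = 2192 pbw; loss to ignition Σ batch·LOI = 192.0 pbw; the yield ratio, glass ÷ batch: 91.24%.

Batch per 2000 pbw enamel:
  zircon sand: 309.2 pbw
  salt cake: 147.8 pbw
  Mg3Si4O10(OH)2: 1275 pbw
  dead-burnt magnesia: 339.3 pbw
  potash: 120.6 pbw
Total batch = 2192 pbw; LOI loss = 192.0 pbw; yield = 91.24%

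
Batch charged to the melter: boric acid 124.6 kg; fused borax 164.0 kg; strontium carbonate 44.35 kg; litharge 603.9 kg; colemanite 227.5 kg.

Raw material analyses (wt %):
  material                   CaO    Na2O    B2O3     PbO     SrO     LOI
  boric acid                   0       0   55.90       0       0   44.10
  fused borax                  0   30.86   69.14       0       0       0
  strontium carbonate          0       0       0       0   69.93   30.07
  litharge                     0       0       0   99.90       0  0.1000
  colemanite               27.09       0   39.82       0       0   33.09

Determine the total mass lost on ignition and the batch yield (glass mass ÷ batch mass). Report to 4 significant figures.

Mid-chain values are shown (rounded to four significant figures) in the printout. Full float precision is held through the solve — exactly one rounding is applied to every reported value; derived quantities are rebuilt from the batch weights per 1020 kg of glass at full precision (the totals, ignition loss, net glass mass, the yield, five oxide percentages), exactly as printed in the problem or answer text.
Each material's LOI contribution:
  boric acid: 124.6 × 0.4410 = 54.95 kg
  fused borax: 164.0 × 0 = 0 kg
  strontium carbonate: 44.35 × 0.3007 = 13.34 kg
  litharge: 603.9 × 0.001000 = 0.6039 kg
  colemanite: 227.5 × 0.3309 = 75.28 kg
Total LOI = 144.2 kg
Glass = batch − LOI = 1164 − 144.2 = 1020 kg

LOI loss = 144.2 kg; glass = 1020 kg; yield = 87.62%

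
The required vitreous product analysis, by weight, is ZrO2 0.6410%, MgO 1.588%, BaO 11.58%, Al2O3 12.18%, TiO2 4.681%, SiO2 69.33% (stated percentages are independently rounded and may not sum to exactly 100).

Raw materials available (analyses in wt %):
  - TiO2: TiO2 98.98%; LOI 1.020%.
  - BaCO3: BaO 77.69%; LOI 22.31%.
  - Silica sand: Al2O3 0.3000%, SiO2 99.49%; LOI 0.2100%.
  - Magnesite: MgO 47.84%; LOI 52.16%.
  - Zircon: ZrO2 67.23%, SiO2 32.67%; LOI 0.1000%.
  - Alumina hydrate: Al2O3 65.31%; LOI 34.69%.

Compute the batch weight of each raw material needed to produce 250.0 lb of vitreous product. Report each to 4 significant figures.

Every computation maintains full float precision at each step; values along the way are shown rounded to four significant digits across the worked steps; a single rounding produces every reported number; all derived quantities, including the yield, net glass mass, the totals, the six compositions, LOI, are recomputed using the weight values for 250.0 lb of glass in exact precision as quoted within the question or the answer.
Per-oxide target masses for 250.0 lb vitreous product:
  ZrO2: 0.6410% × 250.0 = 1.602 lb
  MgO: 1.588% × 250.0 = 3.970 lb
  BaO: 11.58% × 250.0 = 28.95 lb
  Al2O3: 12.18% × 250.0 = 30.45 lb
  TiO2: 4.681% × 250.0 = 11.70 lb
  SiO2: 69.33% × 250.0 = 173.3 lb
A balance pass over the oxides, applying the batch weights above, against the basis in use (oxide sums agree with the targets given rounding of the digits):
  ZrO2: 2.384·0.6723 = 1.603 lb (target 1.602 lb)
  MgO: 8.298·0.4784 = 3.970 lb (target 3.970 lb)
  BaO: 37.26·0.7769 = 28.95 lb (target 28.95 lb)
  Al2O3: 173.4·0.003000 + 45.83·0.6531 = 30.45 lb (target 30.45 lb)
  TiO2: 11.82·0.9898 = 11.70 lb (target 11.70 lb)
  SiO2: 173.4·0.9949 + 2.384·0.3267 = 173.3 lb (target 173.3 lb)
Glass-mass sanity pass: total charge less LOI = 250.0 lb (targets for the oxides total 250.0 lb; with the basis standing at 250.0 lb — a pure rounding effect).
Summing the batch: Σ batch = 279.0 lb; LOI removed, Σ of batch·LOI: 29.03 lb; yield: glass divided by total = 89.60%.

Batch per 250.0 lb vitreous product:
  TiO2: 11.82 lb
  BaCO3: 37.26 lb
  Silica sand: 173.4 lb
  Magnesite: 8.298 lb
  Zircon: 2.384 lb
  Alumina hydrate: 45.83 lb
Total batch = 279.0 lb; LOI loss = 29.03 lb; yield = 89.60%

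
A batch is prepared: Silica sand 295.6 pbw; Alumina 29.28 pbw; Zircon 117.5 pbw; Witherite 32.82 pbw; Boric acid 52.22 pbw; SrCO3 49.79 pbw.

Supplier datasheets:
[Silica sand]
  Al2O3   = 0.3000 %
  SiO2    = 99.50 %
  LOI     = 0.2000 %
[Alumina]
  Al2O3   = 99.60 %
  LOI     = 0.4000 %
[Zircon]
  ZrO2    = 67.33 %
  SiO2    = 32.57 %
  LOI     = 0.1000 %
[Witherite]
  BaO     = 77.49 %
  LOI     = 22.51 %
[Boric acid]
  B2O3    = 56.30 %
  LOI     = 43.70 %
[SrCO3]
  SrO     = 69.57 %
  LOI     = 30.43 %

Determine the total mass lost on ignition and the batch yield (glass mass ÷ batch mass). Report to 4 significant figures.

LOI loss = 46.18 pbw; glass = 531.0 pbw; yield = 92.00%

The intermediate values are displayed rounded to four significant figures. All internal work runs at full float precision from start to finish. A single rounding completes each reported value; all derived quantities (net glass mass, the totals, yield, six oxide percentages, LOI) are rebuilt at full float precision from the batch weights for 531.0 pbw of glass, as quoted within either problem or answer.
Per-material ignition loss:
  Silica sand: 295.6 × 0.002000 = 0.5912 pbw
  Alumina: 29.28 × 0.004000 = 0.1171 pbw
  Zircon: 117.5 × 0.001000 = 0.1175 pbw
  Witherite: 32.82 × 0.2251 = 7.388 pbw
  Boric acid: 52.22 × 0.4370 = 22.82 pbw
  SrCO3: 49.79 × 0.3043 = 15.15 pbw
Total LOI = 46.18 pbw
Glass = batch − LOI = 577.2 − 46.18 = 531.0 pbw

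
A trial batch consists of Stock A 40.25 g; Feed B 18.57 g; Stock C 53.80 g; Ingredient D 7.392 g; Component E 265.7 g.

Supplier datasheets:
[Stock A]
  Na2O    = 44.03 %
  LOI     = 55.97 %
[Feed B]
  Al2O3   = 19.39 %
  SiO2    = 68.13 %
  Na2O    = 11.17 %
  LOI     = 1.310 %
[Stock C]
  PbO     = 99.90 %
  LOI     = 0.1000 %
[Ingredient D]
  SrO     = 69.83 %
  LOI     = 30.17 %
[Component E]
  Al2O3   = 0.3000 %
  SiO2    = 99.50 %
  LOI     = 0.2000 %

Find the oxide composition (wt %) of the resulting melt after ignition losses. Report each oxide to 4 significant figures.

Glass mass = 360.1 g (batch 385.7 − LOI 25.59).
Composition: Al2O3 1.221%, SiO2 76.92%, Na2O 5.497%, PbO 14.92%, SrO 1.433%

The working math runs at full float precision through the solve — the intermediate values are printed, with 4-significant-figure rounding, within the worked lines — exactly one rounding lands on every reported figure. The derived quantities are carried starting from the weights on 360.1 g of glass at exact precision (the yield, ignition loss, five oxide percentages, the totals, net glass mass) as given in either problem or answer.
What the batch supplies per oxide:
  Al2O3: 18.57·0.1939 + 265.7·0.003000 = 4.398 g
  SiO2: 18.57·0.6813 + 265.7·0.9950 = 277.0 g
  Na2O: 40.25·0.4403 + 18.57·0.1117 = 19.80 g
  PbO: 53.80·0.9990 = 53.75 g
  SrO: 7.392·0.6983 = 5.162 g
LOI: 40.25·0.5597 + 18.57·0.01310 + 53.80·0.001000 + 7.392·0.3017 + 265.7·0.002000 = 25.59 g
The glass mass, total less LOI, = 385.7 − 25.59 = 360.1 g (matching Σ of the oxides)
percent by weight: oxide/glass ×100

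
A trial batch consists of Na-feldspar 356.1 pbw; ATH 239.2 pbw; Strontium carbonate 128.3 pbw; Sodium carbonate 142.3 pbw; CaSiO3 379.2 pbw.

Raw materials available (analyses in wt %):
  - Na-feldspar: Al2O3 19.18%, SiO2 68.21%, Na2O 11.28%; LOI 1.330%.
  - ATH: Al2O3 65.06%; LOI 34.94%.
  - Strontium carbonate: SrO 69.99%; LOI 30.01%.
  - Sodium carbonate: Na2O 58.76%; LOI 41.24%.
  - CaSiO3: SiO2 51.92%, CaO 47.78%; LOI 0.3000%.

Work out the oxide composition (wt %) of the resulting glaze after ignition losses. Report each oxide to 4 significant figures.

Glass mass = 1058 pbw (batch 1245 − LOI 186.6).
Composition: SrO 8.484%, Al2O3 21.16%, SiO2 41.55%, CaO 17.12%, Na2O 11.69%

In-progress results are shown, rounded to 4 significant digits, as written; exact precision is held in every operation — every reported number is rounded a single time. The derived quantities (yield, ignition loss, net glass mass, the five compositions, totals) are computed at exact precision using the weight values per 1058 pbw of glass precisely as stated by either problem or answer.
What the batch supplies per oxide:
  SrO: 128.3·0.6999 = 89.80 pbw
  Al2O3: 356.1·0.1918 + 239.2·0.6506 = 223.9 pbw
  SiO2: 356.1·0.6821 + 379.2·0.5192 = 439.8 pbw
  CaO: 379.2·0.4778 = 181.2 pbw
  Na2O: 356.1·0.1128 + 142.3·0.5876 = 123.8 pbw
LOI: 356.1·0.01330 + 239.2·0.3494 + 128.3·0.3001 + 142.3·0.4124 + 379.2·0.003000 = 186.6 pbw
batch − LOI leaves glass = 1245 − 186.6 = 1058 pbw (matching Σ of the oxides)
wt %: oxide over glass, times 100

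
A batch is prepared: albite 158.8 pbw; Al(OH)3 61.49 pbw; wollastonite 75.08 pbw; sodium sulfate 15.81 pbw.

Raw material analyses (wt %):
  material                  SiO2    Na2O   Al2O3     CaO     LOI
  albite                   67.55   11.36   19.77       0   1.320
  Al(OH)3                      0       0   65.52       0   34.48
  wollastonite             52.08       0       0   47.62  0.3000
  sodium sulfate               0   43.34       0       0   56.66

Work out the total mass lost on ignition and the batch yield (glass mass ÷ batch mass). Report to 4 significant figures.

LOI loss = 32.48 pbw; glass = 278.7 pbw; yield = 89.56%

Intermediates are displayed rounded off to 4 significant digits within the worked lines; each numeric step maintains full float precision end to end. Each reported result takes a single rounding. The derived quantities (ignition loss, yield, the totals, net glass mass, the four compositions) are rebuilt from the batch weights on 278.7 pbw of glass at full precision precisely as stated by the problem or the answer.
Ignition loss by material:
  albite: 158.8 × 0.01320 = 2.096 pbw
  Al(OH)3: 61.49 × 0.3448 = 21.20 pbw
  wollastonite: 75.08 × 0.003000 = 0.2252 pbw
  sodium sulfate: 15.81 × 0.5666 = 8.958 pbw
Total LOI = 32.48 pbw
Glass = batch − LOI = 311.2 − 32.48 = 278.7 pbw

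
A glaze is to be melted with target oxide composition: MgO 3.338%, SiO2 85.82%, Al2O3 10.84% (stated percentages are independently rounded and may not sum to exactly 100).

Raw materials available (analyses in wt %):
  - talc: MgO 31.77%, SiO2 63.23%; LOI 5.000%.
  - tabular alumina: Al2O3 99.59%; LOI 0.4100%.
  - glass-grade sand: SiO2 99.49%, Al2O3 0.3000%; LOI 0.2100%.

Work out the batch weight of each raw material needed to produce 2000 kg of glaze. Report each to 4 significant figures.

All arithmetic carries full float precision throughout — the intermediate values are displayed (rounded to 4 significant digits) on the page — a single rounding produces every reported number — all derived quantities (the three compositions, yield, ignition loss, the totals, net glass mass) are recomputed at full precision using the weight values on 2000 kg of glass, as they appear in the question or the answer.
Oxide mass targets, per 2000 kg glaze:
  MgO: 3.338% × 2000 = 66.76 kg
  SiO2: 85.82% × 2000 = 1716 kg
  Al2O3: 10.84% × 2000 = 216.8 kg
A balance pass over the oxides, per the reported batch figures, against the basis in use (target by target, the sums agree within answer rounding):
  MgO: 210.1·0.3177 = 66.75 kg (target 66.76 kg)
  SiO2: 210.1·0.6323 + 1592·0.9949 = 1717 kg (target 1716 kg)
  Al2O3: 212.9·0.9959 + 1592·0.003000 = 216.8 kg (target 216.8 kg)
The glass-mass cross-check: total batch − LOI = 2000 kg (the Σ of target masses is 2000 kg; against the stated basis, 2000 kg — differing by rounding only).
Batch total: Σ batch = 2015 kg; ignition loss, Σ(batch × LOI) = 14.72 kg; glass ÷ batch gives a yield of 99.27%.

Batch per 2000 kg glaze:
  talc: 210.1 kg
  tabular alumina: 212.9 kg
  glass-grade sand: 1592 kg
Total batch = 2015 kg; LOI loss = 14.72 kg; yield = 99.27%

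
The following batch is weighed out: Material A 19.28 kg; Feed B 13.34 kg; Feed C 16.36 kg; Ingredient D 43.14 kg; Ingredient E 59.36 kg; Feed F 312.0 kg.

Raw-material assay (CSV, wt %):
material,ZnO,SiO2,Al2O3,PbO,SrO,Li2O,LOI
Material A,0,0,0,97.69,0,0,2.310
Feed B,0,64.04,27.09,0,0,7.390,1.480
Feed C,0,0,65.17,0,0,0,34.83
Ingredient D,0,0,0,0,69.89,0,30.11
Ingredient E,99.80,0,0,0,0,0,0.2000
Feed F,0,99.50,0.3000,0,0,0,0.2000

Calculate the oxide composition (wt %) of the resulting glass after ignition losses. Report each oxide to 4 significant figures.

Glass mass = 443.4 kg (batch 463.5 − LOI 20.07).
Composition: ZnO 13.36%, SiO2 71.94%, Al2O3 3.431%, PbO 4.248%, SrO 6.800%, Li2O 0.2223%

Intermediates are printed, rounded to four significant digits, when written out; the working math maintains full precision end to end — every reported value takes exactly one rounding; all derived quantities, which include net glass mass, LOI, yield, the six compositions, the totals, are recomputed in full float precision, exactly as shown in the problem or the answer, from the weighed amounts on 443.4 kg of glass.
What the batch supplies per oxide:
  ZnO: 59.36·0.9980 = 59.24 kg
  SiO2: 13.34·0.6404 + 312.0·0.9950 = 319.0 kg
  Al2O3: 13.34·0.2709 + 16.36·0.6517 + 312.0·0.003000 = 15.21 kg
  PbO: 19.28·0.9769 = 18.83 kg
  SrO: 43.14·0.6989 = 30.15 kg
  Li2O: 13.34·0.07390 = 0.9858 kg
LOI: 19.28·0.02310 + 13.34·0.01480 + 16.36·0.3483 + 43.14·0.3011 + 59.36·0.002000 + 312.0·0.002000 = 20.07 kg
Glass mass = batch − LOI = 463.5 − 20.07 = 443.4 kg (matching Σ of the oxides)
percent by weight: oxide/glass ×100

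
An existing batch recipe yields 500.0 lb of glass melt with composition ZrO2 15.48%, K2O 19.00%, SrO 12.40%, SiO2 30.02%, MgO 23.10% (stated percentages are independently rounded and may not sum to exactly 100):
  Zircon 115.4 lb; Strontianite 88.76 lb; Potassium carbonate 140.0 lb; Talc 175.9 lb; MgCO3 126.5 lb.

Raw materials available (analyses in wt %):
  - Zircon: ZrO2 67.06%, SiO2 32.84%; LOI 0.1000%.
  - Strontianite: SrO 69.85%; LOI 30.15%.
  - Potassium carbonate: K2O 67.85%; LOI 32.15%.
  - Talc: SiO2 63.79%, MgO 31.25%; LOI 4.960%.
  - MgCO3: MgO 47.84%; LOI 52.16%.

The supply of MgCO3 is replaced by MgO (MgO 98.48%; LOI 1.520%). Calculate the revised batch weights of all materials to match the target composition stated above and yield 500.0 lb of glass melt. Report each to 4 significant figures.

Mid-chain values are printed rounded to four significant digits as written — full float precision is carried from first step to last; every reported value receives exactly one rounding. All derived quantities, which include five oxide percentages, LOI, the yield, net glass mass, totals, are re-derived in full precision, as written in question or answer, from the batch weights on 500.0 lb of glass.
Oxide mass targets, per 500.0 lb glass melt:
  ZrO2: 15.48% × 500.0 = 77.40 lb
  K2O: 19.00% × 500.0 = 95.00 lb
  SrO: 12.40% × 500.0 = 62.00 lb
  SiO2: 30.02% × 500.0 = 150.1 lb
  MgO: 23.10% × 500.0 = 115.5 lb
Mass-balance tally per oxide per the reported batch figures, against the basis in use (target by target, the sums agree within answer rounding):
  ZrO2: 115.4·0.6706 = 77.39 lb (target 77.40 lb)
  K2O: 140.0·0.6785 = 94.99 lb (target 95.00 lb)
  SrO: 88.76·0.6985 = 62.00 lb (target 62.00 lb)
  SiO2: 115.4·0.3284 + 175.9·0.6379 = 150.1 lb (target 150.1 lb)
  MgO: 175.9·0.3125 + 61.47·0.9848 = 115.5 lb (target 115.5 lb)
Glass-mass sanity pass: batch Σ − ignition loss = 500.0 lb (the targets, summed, come to 500.0 lb; with the basis standing at 500.0 lb — gaps are rounding artifacts).
Summing the batch: Σ batch = 581.5 lb; loss to ignition Σ batch·LOI = 81.55 lb; as yield: glass ÷ batch → 85.98%.

Revised batch per 500.0 lb glass melt:
  Zircon: 115.4 lb
  Strontianite: 88.76 lb
  Potassium carbonate: 140.0 lb
  Talc: 175.9 lb
  MgO: 61.47 lb
Total batch = 581.5 lb; LOI loss = 81.55 lb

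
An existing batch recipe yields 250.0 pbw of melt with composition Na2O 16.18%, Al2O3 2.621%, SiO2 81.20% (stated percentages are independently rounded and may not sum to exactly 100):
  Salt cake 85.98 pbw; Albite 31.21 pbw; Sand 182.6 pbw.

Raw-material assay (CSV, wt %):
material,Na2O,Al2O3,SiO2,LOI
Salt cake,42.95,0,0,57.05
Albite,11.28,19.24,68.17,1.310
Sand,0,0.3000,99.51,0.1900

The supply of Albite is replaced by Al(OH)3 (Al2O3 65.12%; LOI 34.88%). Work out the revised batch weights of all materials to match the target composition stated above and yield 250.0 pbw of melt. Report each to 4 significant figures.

Every computation runs at full precision all the way through. Mid-chain values are displayed rounded off to 4 significant digits alongside each step. Exactly one rounding is applied to each reported result; all derived quantities are recomputed from the batch weights at 250.0 pbw of glass at full precision (the yield, ignition loss, the totals, three oxide percentages, glass mass) precisely as stated by either problem or answer.
Per-oxide target masses for 250.0 pbw melt:
  Na2O: 16.18% × 250.0 = 40.45 pbw
  Al2O3: 2.621% × 250.0 = 6.552 pbw
  SiO2: 81.20% × 250.0 = 203.0 pbw
Checking each oxide sum on the weights just shown, at the basis given (oxide sums agree with the targets once rounding is allowed for):
  Na2O: 94.18·0.4295 = 40.45 pbw (target 40.45 pbw)
  Al2O3: 9.122·0.6512 + 204.0·0.003000 = 6.552 pbw (target 6.552 pbw)
  SiO2: 204.0·0.9951 = 203.0 pbw (target 203.0 pbw)
Glass-mass bookkeeping: batch total minus LOI = 250.0 pbw (the targets, summed, come to 250.0 pbw; basis as stated: 250.0 pbw — differing by rounding only).
Batch grand total — Σ batch = 307.3 pbw; the LOI term Σ batch·LOI equals 57.30 pbw; yield, glass over the total, = 81.35%.

Revised batch per 250.0 pbw melt:
  Salt cake: 94.18 pbw
  Al(OH)3: 9.122 pbw
  Sand: 204.0 pbw
Total batch = 307.3 pbw; LOI loss = 57.30 pbw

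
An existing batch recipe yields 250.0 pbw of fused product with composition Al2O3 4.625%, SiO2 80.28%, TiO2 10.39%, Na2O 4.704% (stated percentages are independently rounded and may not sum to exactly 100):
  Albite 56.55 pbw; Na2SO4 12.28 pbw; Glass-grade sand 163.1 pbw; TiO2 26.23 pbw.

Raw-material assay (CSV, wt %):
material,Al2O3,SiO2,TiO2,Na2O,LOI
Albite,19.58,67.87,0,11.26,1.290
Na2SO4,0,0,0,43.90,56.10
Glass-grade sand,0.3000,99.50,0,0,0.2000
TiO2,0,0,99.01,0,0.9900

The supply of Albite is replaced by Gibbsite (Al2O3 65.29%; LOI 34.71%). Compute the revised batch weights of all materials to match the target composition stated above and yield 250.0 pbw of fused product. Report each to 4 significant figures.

All arithmetic keeps exact precision all the way through — the intermediate values are displayed, rounded to four significant digits, as written; each reported value is rounded exactly once. The derived quantities, including ignition loss, totals, net glass mass, the yield, the four compositions, are rebuilt from the weighed amounts at 250.0 pbw of glass in full float precision as set out in the problem or answer text.
Target masses of each oxide per 250.0 pbw fused product:
  Al2O3: 4.625% × 250.0 = 11.56 pbw
  SiO2: 80.28% × 250.0 = 200.7 pbw
  TiO2: 10.39% × 250.0 = 25.98 pbw
  Na2O: 4.704% × 250.0 = 11.76 pbw
Balance tally, oxide-wise, from the weights as reported, relative to the basis at hand (delivered sums recover each target net of answer rounding effects):
  Al2O3: 16.78·0.6529 + 201.7·0.003000 = 11.56 pbw (target 11.56 pbw)
  SiO2: 201.7·0.9950 = 200.7 pbw (target 200.7 pbw)
  TiO2: 26.23·0.9901 = 25.97 pbw (target 25.98 pbw)
  Na2O: 26.79·0.4390 = 11.76 pbw (target 11.76 pbw)
Glass-mass closure: batch Σ − ignition loss = 250.0 pbw (targets for the oxides total 250.0 pbw; basis as stated: 250.0 pbw — gaps are rounding artifacts).
Adding the batch up: Σ batch = 271.5 pbw; the LOI term Σ batch·LOI equals 21.52 pbw; yield, glass over the total, = 92.07%.

Revised batch per 250.0 pbw fused product:
  Gibbsite: 16.78 pbw
  Na2SO4: 26.79 pbw
  Glass-grade sand: 201.7 pbw
  TiO2: 26.23 pbw
Total batch = 271.5 pbw; LOI loss = 21.52 pbw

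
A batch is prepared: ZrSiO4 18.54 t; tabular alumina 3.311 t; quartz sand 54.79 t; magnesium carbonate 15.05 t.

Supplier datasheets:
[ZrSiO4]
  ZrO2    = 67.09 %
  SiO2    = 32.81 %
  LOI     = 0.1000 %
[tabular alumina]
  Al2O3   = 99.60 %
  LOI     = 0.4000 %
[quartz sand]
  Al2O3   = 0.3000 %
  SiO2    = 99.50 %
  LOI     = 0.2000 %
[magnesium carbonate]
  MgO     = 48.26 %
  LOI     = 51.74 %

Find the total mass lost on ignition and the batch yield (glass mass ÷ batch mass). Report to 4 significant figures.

LOI loss = 7.928 t; glass = 83.76 t; yield = 91.35%

The intermediate values are displayed (rounded to four significant figures) in the working — each numeric step keeps exact precision from start to finish; every reported figure undergoes a single rounding — all derived quantities are computed using the weight values per 83.76 t of glass in exact precision (ignition loss, four oxide percentages, yield, totals, glass mass) as they appear in either problem or answer.
Per-material ignition loss:
  ZrSiO4: 18.54 × 0.001000 = 0.01854 t
  tabular alumina: 3.311 × 0.004000 = 0.01324 t
  quartz sand: 54.79 × 0.002000 = 0.1096 t
  magnesium carbonate: 15.05 × 0.5174 = 7.787 t
Total LOI = 7.928 t
Glass = batch − LOI = 91.69 − 7.928 = 83.76 t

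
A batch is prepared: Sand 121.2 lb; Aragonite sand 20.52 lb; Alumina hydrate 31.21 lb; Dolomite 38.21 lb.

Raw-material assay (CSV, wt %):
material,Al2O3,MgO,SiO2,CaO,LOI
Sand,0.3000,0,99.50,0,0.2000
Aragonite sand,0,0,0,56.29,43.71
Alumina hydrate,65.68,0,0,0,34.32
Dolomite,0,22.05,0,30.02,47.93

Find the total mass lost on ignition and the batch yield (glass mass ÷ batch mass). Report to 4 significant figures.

LOI loss = 38.24 lb; glass = 172.9 lb; yield = 81.89%

Working values are printed, rounded to four significant figures, within the worked lines — each numeric step keeps exact precision through the solve; each reported figure is rounded once only; derived quantities (yield, totals, the four compositions, ignition loss, glass mass) are re-derived in full precision from the batch weights at 172.9 lb of glass precisely as stated by the problem or the answer.
Material-by-material LOI:
  Sand: 121.2 × 0.002000 = 0.2424 lb
  Aragonite sand: 20.52 × 0.4371 = 8.969 lb
  Alumina hydrate: 31.21 × 0.3432 = 10.71 lb
  Dolomite: 38.21 × 0.4793 = 18.31 lb
Total LOI = 38.24 lb
Glass = batch − LOI = 211.1 − 38.24 = 172.9 lb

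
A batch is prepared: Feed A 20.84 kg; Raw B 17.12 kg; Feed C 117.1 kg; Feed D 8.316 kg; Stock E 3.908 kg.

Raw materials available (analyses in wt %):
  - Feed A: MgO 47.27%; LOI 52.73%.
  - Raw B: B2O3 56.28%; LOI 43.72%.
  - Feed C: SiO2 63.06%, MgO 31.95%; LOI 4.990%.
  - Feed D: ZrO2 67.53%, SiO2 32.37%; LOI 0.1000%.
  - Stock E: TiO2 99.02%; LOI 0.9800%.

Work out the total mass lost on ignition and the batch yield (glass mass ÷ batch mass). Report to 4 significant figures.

LOI loss = 24.36 kg; glass = 142.9 kg; yield = 85.44%

Mid-chain values are displayed, rounded to 4 significant figures, in the printout — each numeric step maintains full precision through the solve — each reported number is rounded only once; the derived quantities, including glass mass, the yield, the five compositions, totals, LOI, are computed starting from the weights on 142.9 kg of glass at full float precision exactly as shown in the problem or the answer.
Per-material ignition loss:
  Feed A: 20.84 × 0.5273 = 10.99 kg
  Raw B: 17.12 × 0.4372 = 7.485 kg
  Feed C: 117.1 × 0.04990 = 5.843 kg
  Feed D: 8.316 × 0.001000 = 0.008316 kg
  Stock E: 3.908 × 0.009800 = 0.03830 kg
Total LOI = 24.36 kg
Glass = batch − LOI = 167.3 − 24.36 = 142.9 kg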